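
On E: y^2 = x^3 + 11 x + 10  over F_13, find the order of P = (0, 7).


Compute successive multiples of P until we hit O:
  1P = (0, 7)
  2P = (4, 1)
  3P = (8, 5)
  4P = (1, 3)
  5P = (2, 1)
  6P = (7, 1)
  7P = (7, 12)
  8P = (2, 12)
  ... (continuing to 13P)
  13P = O

ord(P) = 13


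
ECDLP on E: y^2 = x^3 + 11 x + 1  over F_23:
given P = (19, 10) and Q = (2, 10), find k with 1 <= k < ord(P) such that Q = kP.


Enumerate multiples of P until we hit Q = (2, 10):
  1P = (19, 10)
  2P = (14, 22)
  3P = (16, 15)
  4P = (1, 6)
  5P = (11, 2)
  6P = (17, 15)
  7P = (22, 9)
  8P = (0, 22)
  9P = (13, 8)
  10P = (9, 1)
  11P = (8, 16)
  12P = (2, 10)
Match found at i = 12.

k = 12


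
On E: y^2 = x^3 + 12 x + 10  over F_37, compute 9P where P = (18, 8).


k = 9 = 1001_2 (binary, LSB first: 1001)
Double-and-add from P = (18, 8):
  bit 0 = 1: acc = O + (18, 8) = (18, 8)
  bit 1 = 0: acc unchanged = (18, 8)
  bit 2 = 0: acc unchanged = (18, 8)
  bit 3 = 1: acc = (18, 8) + (26, 8) = (30, 29)

9P = (30, 29)


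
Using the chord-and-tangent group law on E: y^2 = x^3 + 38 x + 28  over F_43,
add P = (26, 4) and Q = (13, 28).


P != Q, so use the chord formula.
s = (y2 - y1) / (x2 - x1) = (24) / (30) mod 43 = 18
x3 = s^2 - x1 - x2 mod 43 = 18^2 - 26 - 13 = 27
y3 = s (x1 - x3) - y1 mod 43 = 18 * (26 - 27) - 4 = 21

P + Q = (27, 21)


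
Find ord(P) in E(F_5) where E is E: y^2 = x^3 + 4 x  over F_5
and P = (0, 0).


Compute successive multiples of P until we hit O:
  1P = (0, 0)
  2P = O

ord(P) = 2


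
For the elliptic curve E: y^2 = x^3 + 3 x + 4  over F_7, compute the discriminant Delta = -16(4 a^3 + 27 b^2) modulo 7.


4 a^3 + 27 b^2 = 4*3^3 + 27*4^2 = 108 + 432 = 540
Delta = -16 * (540) = -8640
Delta mod 7 = 5

Delta = 5 (mod 7)


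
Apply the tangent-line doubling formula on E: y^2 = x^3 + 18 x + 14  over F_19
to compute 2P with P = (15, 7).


Doubling: s = (3 x1^2 + a) / (2 y1)
s = (3*15^2 + 18) / (2*7) mod 19 = 2
x3 = s^2 - 2 x1 mod 19 = 2^2 - 2*15 = 12
y3 = s (x1 - x3) - y1 mod 19 = 2 * (15 - 12) - 7 = 18

2P = (12, 18)


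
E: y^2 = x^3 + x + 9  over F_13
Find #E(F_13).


For each x in F_13, count y with y^2 = x^3 + 1 x + 9 mod 13:
  x = 0: RHS = 9, y in [3, 10]  -> 2 point(s)
  x = 3: RHS = 0, y in [0]  -> 1 point(s)
  x = 4: RHS = 12, y in [5, 8]  -> 2 point(s)
  x = 5: RHS = 9, y in [3, 10]  -> 2 point(s)
  x = 6: RHS = 10, y in [6, 7]  -> 2 point(s)
  x = 8: RHS = 9, y in [3, 10]  -> 2 point(s)
  x = 11: RHS = 12, y in [5, 8]  -> 2 point(s)
Affine points: 13. Add the point at infinity: total = 14.

#E(F_13) = 14


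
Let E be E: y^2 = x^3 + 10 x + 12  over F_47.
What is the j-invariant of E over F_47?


Delta = -16(4 a^3 + 27 b^2) mod 47 = 34
-1728 * (4 a)^3 = -1728 * (4*10)^3 mod 47 = 34
j = 34 * 34^(-1) mod 47 = 1

j = 1 (mod 47)


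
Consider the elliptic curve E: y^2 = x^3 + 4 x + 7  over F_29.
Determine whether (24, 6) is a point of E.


Check whether y^2 = x^3 + 4 x + 7 (mod 29) for (x, y) = (24, 6).
LHS: y^2 = 6^2 mod 29 = 7
RHS: x^3 + 4 x + 7 = 24^3 + 4*24 + 7 mod 29 = 7
LHS = RHS

Yes, on the curve


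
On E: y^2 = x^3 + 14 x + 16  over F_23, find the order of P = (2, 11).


Compute successive multiples of P until we hit O:
  1P = (2, 11)
  2P = (5, 21)
  3P = (22, 22)
  4P = (15, 6)
  5P = (12, 7)
  6P = (11, 11)
  7P = (10, 12)
  8P = (20, 4)
  ... (continuing to 31P)
  31P = O

ord(P) = 31


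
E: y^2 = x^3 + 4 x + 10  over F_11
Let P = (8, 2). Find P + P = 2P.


Doubling: s = (3 x1^2 + a) / (2 y1)
s = (3*8^2 + 4) / (2*2) mod 11 = 5
x3 = s^2 - 2 x1 mod 11 = 5^2 - 2*8 = 9
y3 = s (x1 - x3) - y1 mod 11 = 5 * (8 - 9) - 2 = 4

2P = (9, 4)


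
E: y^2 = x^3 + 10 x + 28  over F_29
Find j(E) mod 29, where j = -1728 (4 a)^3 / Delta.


Delta = -16(4 a^3 + 27 b^2) mod 29 = 6
-1728 * (4 a)^3 = -1728 * (4*10)^3 mod 29 = 22
j = 22 * 6^(-1) mod 29 = 23

j = 23 (mod 29)


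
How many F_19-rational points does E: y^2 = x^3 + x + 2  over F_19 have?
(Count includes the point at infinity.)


For each x in F_19, count y with y^2 = x^3 + 1 x + 2 mod 19:
  x = 1: RHS = 4, y in [2, 17]  -> 2 point(s)
  x = 8: RHS = 9, y in [3, 16]  -> 2 point(s)
  x = 10: RHS = 5, y in [9, 10]  -> 2 point(s)
  x = 14: RHS = 5, y in [9, 10]  -> 2 point(s)
  x = 17: RHS = 11, y in [7, 12]  -> 2 point(s)
  x = 18: RHS = 0, y in [0]  -> 1 point(s)
Affine points: 11. Add the point at infinity: total = 12.

#E(F_19) = 12


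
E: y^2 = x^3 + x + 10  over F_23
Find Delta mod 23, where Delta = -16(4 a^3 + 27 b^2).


4 a^3 + 27 b^2 = 4*1^3 + 27*10^2 = 4 + 2700 = 2704
Delta = -16 * (2704) = -43264
Delta mod 23 = 22

Delta = 22 (mod 23)


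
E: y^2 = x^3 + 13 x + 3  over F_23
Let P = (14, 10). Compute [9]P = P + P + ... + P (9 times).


k = 9 = 1001_2 (binary, LSB first: 1001)
Double-and-add from P = (14, 10):
  bit 0 = 1: acc = O + (14, 10) = (14, 10)
  bit 1 = 0: acc unchanged = (14, 10)
  bit 2 = 0: acc unchanged = (14, 10)
  bit 3 = 1: acc = (14, 10) + (15, 10) = (17, 13)

9P = (17, 13)


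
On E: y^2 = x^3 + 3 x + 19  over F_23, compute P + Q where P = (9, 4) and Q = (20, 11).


P != Q, so use the chord formula.
s = (y2 - y1) / (x2 - x1) = (7) / (11) mod 23 = 9
x3 = s^2 - x1 - x2 mod 23 = 9^2 - 9 - 20 = 6
y3 = s (x1 - x3) - y1 mod 23 = 9 * (9 - 6) - 4 = 0

P + Q = (6, 0)


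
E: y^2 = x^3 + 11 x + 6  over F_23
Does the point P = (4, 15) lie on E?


Check whether y^2 = x^3 + 11 x + 6 (mod 23) for (x, y) = (4, 15).
LHS: y^2 = 15^2 mod 23 = 18
RHS: x^3 + 11 x + 6 = 4^3 + 11*4 + 6 mod 23 = 22
LHS != RHS

No, not on the curve


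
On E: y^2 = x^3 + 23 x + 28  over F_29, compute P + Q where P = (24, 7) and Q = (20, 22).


P != Q, so use the chord formula.
s = (y2 - y1) / (x2 - x1) = (15) / (25) mod 29 = 18
x3 = s^2 - x1 - x2 mod 29 = 18^2 - 24 - 20 = 19
y3 = s (x1 - x3) - y1 mod 29 = 18 * (24 - 19) - 7 = 25

P + Q = (19, 25)


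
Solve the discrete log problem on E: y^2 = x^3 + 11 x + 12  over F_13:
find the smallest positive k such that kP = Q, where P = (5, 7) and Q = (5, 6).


Enumerate multiples of P until we hit Q = (5, 6):
  1P = (5, 7)
  2P = (2, 4)
  3P = (7, 4)
  4P = (0, 5)
  5P = (4, 9)
  6P = (8, 12)
  7P = (10, 2)
  8P = (12, 0)
  9P = (10, 11)
  10P = (8, 1)
  11P = (4, 4)
  12P = (0, 8)
  13P = (7, 9)
  14P = (2, 9)
  15P = (5, 6)
Match found at i = 15.

k = 15


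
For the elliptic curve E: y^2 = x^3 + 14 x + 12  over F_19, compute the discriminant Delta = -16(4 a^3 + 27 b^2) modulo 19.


4 a^3 + 27 b^2 = 4*14^3 + 27*12^2 = 10976 + 3888 = 14864
Delta = -16 * (14864) = -237824
Delta mod 19 = 18

Delta = 18 (mod 19)


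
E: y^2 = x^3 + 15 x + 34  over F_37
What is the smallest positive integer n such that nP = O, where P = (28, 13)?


Compute successive multiples of P until we hit O:
  1P = (28, 13)
  2P = (7, 36)
  3P = (23, 15)
  4P = (35, 12)
  5P = (8, 0)
  6P = (35, 25)
  7P = (23, 22)
  8P = (7, 1)
  ... (continuing to 10P)
  10P = O

ord(P) = 10


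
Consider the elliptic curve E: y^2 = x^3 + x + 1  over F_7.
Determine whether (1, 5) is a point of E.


Check whether y^2 = x^3 + 1 x + 1 (mod 7) for (x, y) = (1, 5).
LHS: y^2 = 5^2 mod 7 = 4
RHS: x^3 + 1 x + 1 = 1^3 + 1*1 + 1 mod 7 = 3
LHS != RHS

No, not on the curve


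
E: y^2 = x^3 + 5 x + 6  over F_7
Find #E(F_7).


For each x in F_7, count y with y^2 = x^3 + 5 x + 6 mod 7:
  x = 5: RHS = 2, y in [3, 4]  -> 2 point(s)
  x = 6: RHS = 0, y in [0]  -> 1 point(s)
Affine points: 3. Add the point at infinity: total = 4.

#E(F_7) = 4


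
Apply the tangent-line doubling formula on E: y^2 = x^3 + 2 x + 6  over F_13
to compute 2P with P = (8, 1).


Doubling: s = (3 x1^2 + a) / (2 y1)
s = (3*8^2 + 2) / (2*1) mod 13 = 6
x3 = s^2 - 2 x1 mod 13 = 6^2 - 2*8 = 7
y3 = s (x1 - x3) - y1 mod 13 = 6 * (8 - 7) - 1 = 5

2P = (7, 5)


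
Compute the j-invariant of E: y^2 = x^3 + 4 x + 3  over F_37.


Delta = -16(4 a^3 + 27 b^2) mod 37 = 8
-1728 * (4 a)^3 = -1728 * (4*4)^3 mod 37 = 27
j = 27 * 8^(-1) mod 37 = 8

j = 8 (mod 37)


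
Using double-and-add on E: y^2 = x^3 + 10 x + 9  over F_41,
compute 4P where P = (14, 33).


k = 4 = 100_2 (binary, LSB first: 001)
Double-and-add from P = (14, 33):
  bit 0 = 0: acc unchanged = O
  bit 1 = 0: acc unchanged = O
  bit 2 = 1: acc = O + (6, 30) = (6, 30)

4P = (6, 30)


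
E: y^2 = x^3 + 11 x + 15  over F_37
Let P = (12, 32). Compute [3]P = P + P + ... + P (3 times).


k = 3 = 11_2 (binary, LSB first: 11)
Double-and-add from P = (12, 32):
  bit 0 = 1: acc = O + (12, 32) = (12, 32)
  bit 1 = 1: acc = (12, 32) + (23, 15) = (5, 11)

3P = (5, 11)


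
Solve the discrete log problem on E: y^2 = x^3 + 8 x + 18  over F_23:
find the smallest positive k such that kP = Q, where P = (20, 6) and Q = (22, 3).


Enumerate multiples of P until we hit Q = (22, 3):
  1P = (20, 6)
  2P = (7, 7)
  3P = (22, 3)
Match found at i = 3.

k = 3


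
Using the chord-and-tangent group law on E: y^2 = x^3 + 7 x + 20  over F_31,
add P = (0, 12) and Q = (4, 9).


P != Q, so use the chord formula.
s = (y2 - y1) / (x2 - x1) = (28) / (4) mod 31 = 7
x3 = s^2 - x1 - x2 mod 31 = 7^2 - 0 - 4 = 14
y3 = s (x1 - x3) - y1 mod 31 = 7 * (0 - 14) - 12 = 14

P + Q = (14, 14)


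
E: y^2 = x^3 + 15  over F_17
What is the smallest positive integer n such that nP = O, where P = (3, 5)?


Compute successive multiples of P until we hit O:
  1P = (3, 5)
  2P = (12, 3)
  3P = (1, 4)
  4P = (9, 9)
  5P = (13, 11)
  6P = (0, 7)
  7P = (5, 2)
  8P = (7, 1)
  ... (continuing to 18P)
  18P = O

ord(P) = 18


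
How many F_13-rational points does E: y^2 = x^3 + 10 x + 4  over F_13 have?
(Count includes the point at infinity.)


For each x in F_13, count y with y^2 = x^3 + 10 x + 4 mod 13:
  x = 0: RHS = 4, y in [2, 11]  -> 2 point(s)
  x = 3: RHS = 9, y in [3, 10]  -> 2 point(s)
  x = 4: RHS = 4, y in [2, 11]  -> 2 point(s)
  x = 5: RHS = 10, y in [6, 7]  -> 2 point(s)
  x = 7: RHS = 1, y in [1, 12]  -> 2 point(s)
  x = 9: RHS = 4, y in [2, 11]  -> 2 point(s)
  x = 10: RHS = 12, y in [5, 8]  -> 2 point(s)
Affine points: 14. Add the point at infinity: total = 15.

#E(F_13) = 15


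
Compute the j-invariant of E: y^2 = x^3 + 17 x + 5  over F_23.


Delta = -16(4 a^3 + 27 b^2) mod 23 = 11
-1728 * (4 a)^3 = -1728 * (4*17)^3 mod 23 = 3
j = 3 * 11^(-1) mod 23 = 17

j = 17 (mod 23)


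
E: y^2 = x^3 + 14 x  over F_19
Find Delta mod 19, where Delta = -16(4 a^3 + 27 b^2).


4 a^3 + 27 b^2 = 4*14^3 + 27*0^2 = 10976 + 0 = 10976
Delta = -16 * (10976) = -175616
Delta mod 19 = 1

Delta = 1 (mod 19)


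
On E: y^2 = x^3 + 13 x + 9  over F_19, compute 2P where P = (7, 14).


Doubling: s = (3 x1^2 + a) / (2 y1)
s = (3*7^2 + 13) / (2*14) mod 19 = 3
x3 = s^2 - 2 x1 mod 19 = 3^2 - 2*7 = 14
y3 = s (x1 - x3) - y1 mod 19 = 3 * (7 - 14) - 14 = 3

2P = (14, 3)


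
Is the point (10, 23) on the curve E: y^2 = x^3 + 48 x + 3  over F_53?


Check whether y^2 = x^3 + 48 x + 3 (mod 53) for (x, y) = (10, 23).
LHS: y^2 = 23^2 mod 53 = 52
RHS: x^3 + 48 x + 3 = 10^3 + 48*10 + 3 mod 53 = 52
LHS = RHS

Yes, on the curve


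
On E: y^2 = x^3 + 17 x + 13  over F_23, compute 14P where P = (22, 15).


k = 14 = 1110_2 (binary, LSB first: 0111)
Double-and-add from P = (22, 15):
  bit 0 = 0: acc unchanged = O
  bit 1 = 1: acc = O + (5, 4) = (5, 4)
  bit 2 = 1: acc = (5, 4) + (13, 19) = (6, 20)
  bit 3 = 1: acc = (6, 20) + (15, 20) = (2, 3)

14P = (2, 3)


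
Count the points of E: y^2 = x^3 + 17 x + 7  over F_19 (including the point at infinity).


For each x in F_19, count y with y^2 = x^3 + 17 x + 7 mod 19:
  x = 0: RHS = 7, y in [8, 11]  -> 2 point(s)
  x = 1: RHS = 6, y in [5, 14]  -> 2 point(s)
  x = 2: RHS = 11, y in [7, 12]  -> 2 point(s)
  x = 3: RHS = 9, y in [3, 16]  -> 2 point(s)
  x = 4: RHS = 6, y in [5, 14]  -> 2 point(s)
  x = 8: RHS = 9, y in [3, 16]  -> 2 point(s)
  x = 11: RHS = 5, y in [9, 10]  -> 2 point(s)
  x = 12: RHS = 1, y in [1, 18]  -> 2 point(s)
  x = 14: RHS = 6, y in [5, 14]  -> 2 point(s)
  x = 16: RHS = 5, y in [9, 10]  -> 2 point(s)
Affine points: 20. Add the point at infinity: total = 21.

#E(F_19) = 21


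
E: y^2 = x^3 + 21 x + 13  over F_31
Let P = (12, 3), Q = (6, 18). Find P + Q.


P != Q, so use the chord formula.
s = (y2 - y1) / (x2 - x1) = (15) / (25) mod 31 = 13
x3 = s^2 - x1 - x2 mod 31 = 13^2 - 12 - 6 = 27
y3 = s (x1 - x3) - y1 mod 31 = 13 * (12 - 27) - 3 = 19

P + Q = (27, 19)


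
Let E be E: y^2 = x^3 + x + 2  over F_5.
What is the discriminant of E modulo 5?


4 a^3 + 27 b^2 = 4*1^3 + 27*2^2 = 4 + 108 = 112
Delta = -16 * (112) = -1792
Delta mod 5 = 3

Delta = 3 (mod 5)


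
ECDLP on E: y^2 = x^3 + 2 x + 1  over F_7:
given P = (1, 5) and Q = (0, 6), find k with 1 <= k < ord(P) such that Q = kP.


Enumerate multiples of P until we hit Q = (0, 6):
  1P = (1, 5)
  2P = (0, 6)
Match found at i = 2.

k = 2


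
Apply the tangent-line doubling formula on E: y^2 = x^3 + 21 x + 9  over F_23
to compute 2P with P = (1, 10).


Doubling: s = (3 x1^2 + a) / (2 y1)
s = (3*1^2 + 21) / (2*10) mod 23 = 15
x3 = s^2 - 2 x1 mod 23 = 15^2 - 2*1 = 16
y3 = s (x1 - x3) - y1 mod 23 = 15 * (1 - 16) - 10 = 18

2P = (16, 18)


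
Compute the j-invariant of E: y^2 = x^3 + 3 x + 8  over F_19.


Delta = -16(4 a^3 + 27 b^2) mod 19 = 17
-1728 * (4 a)^3 = -1728 * (4*3)^3 mod 19 = 18
j = 18 * 17^(-1) mod 19 = 10

j = 10 (mod 19)


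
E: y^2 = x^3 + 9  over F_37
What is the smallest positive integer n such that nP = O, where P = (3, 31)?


Compute successive multiples of P until we hit O:
  1P = (3, 31)
  2P = (6, 22)
  3P = (0, 34)
  4P = (35, 1)
  5P = (35, 36)
  6P = (0, 3)
  7P = (6, 15)
  8P = (3, 6)
  ... (continuing to 9P)
  9P = O

ord(P) = 9


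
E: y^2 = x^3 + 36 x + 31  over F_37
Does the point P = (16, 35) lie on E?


Check whether y^2 = x^3 + 36 x + 31 (mod 37) for (x, y) = (16, 35).
LHS: y^2 = 35^2 mod 37 = 4
RHS: x^3 + 36 x + 31 = 16^3 + 36*16 + 31 mod 37 = 4
LHS = RHS

Yes, on the curve


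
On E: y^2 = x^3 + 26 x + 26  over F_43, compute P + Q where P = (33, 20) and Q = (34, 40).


P != Q, so use the chord formula.
s = (y2 - y1) / (x2 - x1) = (20) / (1) mod 43 = 20
x3 = s^2 - x1 - x2 mod 43 = 20^2 - 33 - 34 = 32
y3 = s (x1 - x3) - y1 mod 43 = 20 * (33 - 32) - 20 = 0

P + Q = (32, 0)


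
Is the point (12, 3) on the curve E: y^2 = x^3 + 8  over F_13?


Check whether y^2 = x^3 + 0 x + 8 (mod 13) for (x, y) = (12, 3).
LHS: y^2 = 3^2 mod 13 = 9
RHS: x^3 + 0 x + 8 = 12^3 + 0*12 + 8 mod 13 = 7
LHS != RHS

No, not on the curve


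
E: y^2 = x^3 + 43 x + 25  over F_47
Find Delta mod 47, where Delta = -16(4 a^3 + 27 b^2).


4 a^3 + 27 b^2 = 4*43^3 + 27*25^2 = 318028 + 16875 = 334903
Delta = -16 * (334903) = -5358448
Delta mod 47 = 22

Delta = 22 (mod 47)


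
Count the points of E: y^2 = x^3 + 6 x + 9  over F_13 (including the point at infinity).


For each x in F_13, count y with y^2 = x^3 + 6 x + 9 mod 13:
  x = 0: RHS = 9, y in [3, 10]  -> 2 point(s)
  x = 1: RHS = 3, y in [4, 9]  -> 2 point(s)
  x = 2: RHS = 3, y in [4, 9]  -> 2 point(s)
  x = 6: RHS = 1, y in [1, 12]  -> 2 point(s)
  x = 7: RHS = 4, y in [2, 11]  -> 2 point(s)
  x = 8: RHS = 10, y in [6, 7]  -> 2 point(s)
  x = 9: RHS = 12, y in [5, 8]  -> 2 point(s)
  x = 10: RHS = 3, y in [4, 9]  -> 2 point(s)
Affine points: 16. Add the point at infinity: total = 17.

#E(F_13) = 17


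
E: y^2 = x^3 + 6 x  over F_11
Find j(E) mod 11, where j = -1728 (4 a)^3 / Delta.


Delta = -16(4 a^3 + 27 b^2) mod 11 = 3
-1728 * (4 a)^3 = -1728 * (4*6)^3 mod 11 = 3
j = 3 * 3^(-1) mod 11 = 1

j = 1 (mod 11)


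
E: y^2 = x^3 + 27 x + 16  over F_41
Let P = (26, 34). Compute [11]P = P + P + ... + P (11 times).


k = 11 = 1011_2 (binary, LSB first: 1101)
Double-and-add from P = (26, 34):
  bit 0 = 1: acc = O + (26, 34) = (26, 34)
  bit 1 = 1: acc = (26, 34) + (9, 39) = (39, 6)
  bit 2 = 0: acc unchanged = (39, 6)
  bit 3 = 1: acc = (39, 6) + (36, 17) = (25, 11)

11P = (25, 11)


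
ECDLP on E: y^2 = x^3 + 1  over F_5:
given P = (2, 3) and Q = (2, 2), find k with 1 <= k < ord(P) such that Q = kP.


Enumerate multiples of P until we hit Q = (2, 2):
  1P = (2, 3)
  2P = (0, 1)
  3P = (4, 0)
  4P = (0, 4)
  5P = (2, 2)
Match found at i = 5.

k = 5


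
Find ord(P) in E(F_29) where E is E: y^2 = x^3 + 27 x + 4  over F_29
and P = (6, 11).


Compute successive multiples of P until we hit O:
  1P = (6, 11)
  2P = (22, 20)
  3P = (8, 6)
  4P = (14, 9)
  5P = (0, 2)
  6P = (18, 0)
  7P = (0, 27)
  8P = (14, 20)
  ... (continuing to 12P)
  12P = O

ord(P) = 12


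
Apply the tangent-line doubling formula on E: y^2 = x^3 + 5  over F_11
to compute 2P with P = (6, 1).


Doubling: s = (3 x1^2 + a) / (2 y1)
s = (3*6^2 + 0) / (2*1) mod 11 = 10
x3 = s^2 - 2 x1 mod 11 = 10^2 - 2*6 = 0
y3 = s (x1 - x3) - y1 mod 11 = 10 * (6 - 0) - 1 = 4

2P = (0, 4)


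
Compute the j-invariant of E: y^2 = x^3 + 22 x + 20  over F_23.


Delta = -16(4 a^3 + 27 b^2) mod 23 = 17
-1728 * (4 a)^3 = -1728 * (4*22)^3 mod 23 = 8
j = 8 * 17^(-1) mod 23 = 14

j = 14 (mod 23)


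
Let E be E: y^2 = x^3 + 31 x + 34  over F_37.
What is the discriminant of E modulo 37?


4 a^3 + 27 b^2 = 4*31^3 + 27*34^2 = 119164 + 31212 = 150376
Delta = -16 * (150376) = -2406016
Delta mod 37 = 20

Delta = 20 (mod 37)


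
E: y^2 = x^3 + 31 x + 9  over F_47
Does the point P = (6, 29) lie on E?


Check whether y^2 = x^3 + 31 x + 9 (mod 47) for (x, y) = (6, 29).
LHS: y^2 = 29^2 mod 47 = 42
RHS: x^3 + 31 x + 9 = 6^3 + 31*6 + 9 mod 47 = 35
LHS != RHS

No, not on the curve


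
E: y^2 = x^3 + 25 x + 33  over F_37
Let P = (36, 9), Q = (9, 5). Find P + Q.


P != Q, so use the chord formula.
s = (y2 - y1) / (x2 - x1) = (33) / (10) mod 37 = 7
x3 = s^2 - x1 - x2 mod 37 = 7^2 - 36 - 9 = 4
y3 = s (x1 - x3) - y1 mod 37 = 7 * (36 - 4) - 9 = 30

P + Q = (4, 30)


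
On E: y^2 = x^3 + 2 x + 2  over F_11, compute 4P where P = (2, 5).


k = 4 = 100_2 (binary, LSB first: 001)
Double-and-add from P = (2, 5):
  bit 0 = 0: acc unchanged = O
  bit 1 = 0: acc unchanged = O
  bit 2 = 1: acc = O + (1, 7) = (1, 7)

4P = (1, 7)


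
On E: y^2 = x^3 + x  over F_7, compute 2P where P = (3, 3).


Doubling: s = (3 x1^2 + a) / (2 y1)
s = (3*3^2 + 1) / (2*3) mod 7 = 0
x3 = s^2 - 2 x1 mod 7 = 0^2 - 2*3 = 1
y3 = s (x1 - x3) - y1 mod 7 = 0 * (3 - 1) - 3 = 4

2P = (1, 4)


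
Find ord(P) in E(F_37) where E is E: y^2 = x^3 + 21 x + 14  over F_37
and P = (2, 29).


Compute successive multiples of P until we hit O:
  1P = (2, 29)
  2P = (3, 17)
  3P = (28, 24)
  4P = (28, 13)
  5P = (3, 20)
  6P = (2, 8)
  7P = O

ord(P) = 7


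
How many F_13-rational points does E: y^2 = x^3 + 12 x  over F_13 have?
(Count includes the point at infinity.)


For each x in F_13, count y with y^2 = x^3 + 12 x + 0 mod 13:
  x = 0: RHS = 0, y in [0]  -> 1 point(s)
  x = 1: RHS = 0, y in [0]  -> 1 point(s)
  x = 5: RHS = 3, y in [4, 9]  -> 2 point(s)
  x = 8: RHS = 10, y in [6, 7]  -> 2 point(s)
  x = 12: RHS = 0, y in [0]  -> 1 point(s)
Affine points: 7. Add the point at infinity: total = 8.

#E(F_13) = 8


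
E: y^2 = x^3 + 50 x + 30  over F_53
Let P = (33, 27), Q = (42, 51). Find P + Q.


P != Q, so use the chord formula.
s = (y2 - y1) / (x2 - x1) = (24) / (9) mod 53 = 38
x3 = s^2 - x1 - x2 mod 53 = 38^2 - 33 - 42 = 44
y3 = s (x1 - x3) - y1 mod 53 = 38 * (33 - 44) - 27 = 32

P + Q = (44, 32)


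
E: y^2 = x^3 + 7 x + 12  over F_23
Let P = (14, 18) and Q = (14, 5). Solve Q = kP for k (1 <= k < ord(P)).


Enumerate multiples of P until we hit Q = (14, 5):
  1P = (14, 18)
  2P = (22, 21)
  3P = (22, 2)
  4P = (14, 5)
Match found at i = 4.

k = 4


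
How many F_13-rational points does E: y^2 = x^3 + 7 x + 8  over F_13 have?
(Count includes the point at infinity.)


For each x in F_13, count y with y^2 = x^3 + 7 x + 8 mod 13:
  x = 1: RHS = 3, y in [4, 9]  -> 2 point(s)
  x = 2: RHS = 4, y in [2, 11]  -> 2 point(s)
  x = 3: RHS = 4, y in [2, 11]  -> 2 point(s)
  x = 4: RHS = 9, y in [3, 10]  -> 2 point(s)
  x = 5: RHS = 12, y in [5, 8]  -> 2 point(s)
  x = 7: RHS = 10, y in [6, 7]  -> 2 point(s)
  x = 8: RHS = 4, y in [2, 11]  -> 2 point(s)
  x = 10: RHS = 12, y in [5, 8]  -> 2 point(s)
  x = 11: RHS = 12, y in [5, 8]  -> 2 point(s)
  x = 12: RHS = 0, y in [0]  -> 1 point(s)
Affine points: 19. Add the point at infinity: total = 20.

#E(F_13) = 20


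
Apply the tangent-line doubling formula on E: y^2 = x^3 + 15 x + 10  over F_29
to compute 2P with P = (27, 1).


Doubling: s = (3 x1^2 + a) / (2 y1)
s = (3*27^2 + 15) / (2*1) mod 29 = 28
x3 = s^2 - 2 x1 mod 29 = 28^2 - 2*27 = 5
y3 = s (x1 - x3) - y1 mod 29 = 28 * (27 - 5) - 1 = 6

2P = (5, 6)


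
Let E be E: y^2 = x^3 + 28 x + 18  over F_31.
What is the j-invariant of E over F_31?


Delta = -16(4 a^3 + 27 b^2) mod 31 = 20
-1728 * (4 a)^3 = -1728 * (4*28)^3 mod 31 = 2
j = 2 * 20^(-1) mod 31 = 28

j = 28 (mod 31)


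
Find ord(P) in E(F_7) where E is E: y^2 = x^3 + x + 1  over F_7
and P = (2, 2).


Compute successive multiples of P until we hit O:
  1P = (2, 2)
  2P = (0, 1)
  3P = (0, 6)
  4P = (2, 5)
  5P = O

ord(P) = 5


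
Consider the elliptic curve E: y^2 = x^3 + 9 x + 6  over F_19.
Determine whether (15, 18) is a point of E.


Check whether y^2 = x^3 + 9 x + 6 (mod 19) for (x, y) = (15, 18).
LHS: y^2 = 18^2 mod 19 = 1
RHS: x^3 + 9 x + 6 = 15^3 + 9*15 + 6 mod 19 = 1
LHS = RHS

Yes, on the curve


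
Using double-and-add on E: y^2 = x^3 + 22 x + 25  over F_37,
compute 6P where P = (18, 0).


k = 6 = 110_2 (binary, LSB first: 011)
Double-and-add from P = (18, 0):
  bit 0 = 0: acc unchanged = O
  bit 1 = 1: acc = O + O = O
  bit 2 = 1: acc = O + O = O

6P = O


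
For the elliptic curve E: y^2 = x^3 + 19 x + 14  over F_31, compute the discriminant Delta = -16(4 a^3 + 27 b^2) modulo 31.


4 a^3 + 27 b^2 = 4*19^3 + 27*14^2 = 27436 + 5292 = 32728
Delta = -16 * (32728) = -523648
Delta mod 31 = 4

Delta = 4 (mod 31)


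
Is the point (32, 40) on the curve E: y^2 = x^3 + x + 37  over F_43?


Check whether y^2 = x^3 + 1 x + 37 (mod 43) for (x, y) = (32, 40).
LHS: y^2 = 40^2 mod 43 = 9
RHS: x^3 + 1 x + 37 = 32^3 + 1*32 + 37 mod 43 = 28
LHS != RHS

No, not on the curve


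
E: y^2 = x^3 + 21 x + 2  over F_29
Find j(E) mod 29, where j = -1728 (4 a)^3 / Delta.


Delta = -16(4 a^3 + 27 b^2) mod 29 = 10
-1728 * (4 a)^3 = -1728 * (4*21)^3 mod 29 = 24
j = 24 * 10^(-1) mod 29 = 14

j = 14 (mod 29)


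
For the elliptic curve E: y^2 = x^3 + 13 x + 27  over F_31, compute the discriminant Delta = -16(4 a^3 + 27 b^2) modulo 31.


4 a^3 + 27 b^2 = 4*13^3 + 27*27^2 = 8788 + 19683 = 28471
Delta = -16 * (28471) = -455536
Delta mod 31 = 9

Delta = 9 (mod 31)


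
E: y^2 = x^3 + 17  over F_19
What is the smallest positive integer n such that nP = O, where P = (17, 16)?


Compute successive multiples of P until we hit O:
  1P = (17, 16)
  2P = (8, 4)
  3P = (0, 13)
  4P = (9, 10)
  5P = (9, 9)
  6P = (0, 6)
  7P = (8, 15)
  8P = (17, 3)
  ... (continuing to 9P)
  9P = O

ord(P) = 9


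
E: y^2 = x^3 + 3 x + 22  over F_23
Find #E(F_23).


For each x in F_23, count y with y^2 = x^3 + 3 x + 22 mod 23:
  x = 1: RHS = 3, y in [7, 16]  -> 2 point(s)
  x = 2: RHS = 13, y in [6, 17]  -> 2 point(s)
  x = 3: RHS = 12, y in [9, 14]  -> 2 point(s)
  x = 4: RHS = 6, y in [11, 12]  -> 2 point(s)
  x = 5: RHS = 1, y in [1, 22]  -> 2 point(s)
  x = 6: RHS = 3, y in [7, 16]  -> 2 point(s)
  x = 7: RHS = 18, y in [8, 15]  -> 2 point(s)
  x = 8: RHS = 6, y in [11, 12]  -> 2 point(s)
  x = 11: RHS = 6, y in [11, 12]  -> 2 point(s)
  x = 13: RHS = 4, y in [2, 21]  -> 2 point(s)
  x = 14: RHS = 2, y in [5, 18]  -> 2 point(s)
  x = 16: RHS = 3, y in [7, 16]  -> 2 point(s)
  x = 17: RHS = 18, y in [8, 15]  -> 2 point(s)
  x = 20: RHS = 9, y in [3, 20]  -> 2 point(s)
  x = 21: RHS = 8, y in [10, 13]  -> 2 point(s)
  x = 22: RHS = 18, y in [8, 15]  -> 2 point(s)
Affine points: 32. Add the point at infinity: total = 33.

#E(F_23) = 33


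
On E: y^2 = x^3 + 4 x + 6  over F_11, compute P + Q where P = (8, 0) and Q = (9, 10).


P != Q, so use the chord formula.
s = (y2 - y1) / (x2 - x1) = (10) / (1) mod 11 = 10
x3 = s^2 - x1 - x2 mod 11 = 10^2 - 8 - 9 = 6
y3 = s (x1 - x3) - y1 mod 11 = 10 * (8 - 6) - 0 = 9

P + Q = (6, 9)


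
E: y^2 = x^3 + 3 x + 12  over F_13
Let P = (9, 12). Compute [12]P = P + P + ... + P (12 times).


k = 12 = 1100_2 (binary, LSB first: 0011)
Double-and-add from P = (9, 12):
  bit 0 = 0: acc unchanged = O
  bit 1 = 0: acc unchanged = O
  bit 2 = 1: acc = O + (3, 10) = (3, 10)
  bit 3 = 1: acc = (3, 10) + (6, 5) = (1, 4)

12P = (1, 4)


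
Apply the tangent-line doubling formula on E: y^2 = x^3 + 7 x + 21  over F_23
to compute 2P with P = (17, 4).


Doubling: s = (3 x1^2 + a) / (2 y1)
s = (3*17^2 + 7) / (2*4) mod 23 = 0
x3 = s^2 - 2 x1 mod 23 = 0^2 - 2*17 = 12
y3 = s (x1 - x3) - y1 mod 23 = 0 * (17 - 12) - 4 = 19

2P = (12, 19)


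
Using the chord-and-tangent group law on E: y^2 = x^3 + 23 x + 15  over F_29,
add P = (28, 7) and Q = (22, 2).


P != Q, so use the chord formula.
s = (y2 - y1) / (x2 - x1) = (24) / (23) mod 29 = 25
x3 = s^2 - x1 - x2 mod 29 = 25^2 - 28 - 22 = 24
y3 = s (x1 - x3) - y1 mod 29 = 25 * (28 - 24) - 7 = 6

P + Q = (24, 6)


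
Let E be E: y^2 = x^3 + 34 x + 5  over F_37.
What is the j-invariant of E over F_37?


Delta = -16(4 a^3 + 27 b^2) mod 37 = 30
-1728 * (4 a)^3 = -1728 * (4*34)^3 mod 37 = 10
j = 10 * 30^(-1) mod 37 = 25

j = 25 (mod 37)


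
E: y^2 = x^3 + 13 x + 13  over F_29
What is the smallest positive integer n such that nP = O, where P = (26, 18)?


Compute successive multiples of P until we hit O:
  1P = (26, 18)
  2P = (28, 12)
  3P = (13, 1)
  4P = (25, 19)
  5P = (8, 22)
  6P = (4, 19)
  7P = (15, 25)
  8P = (21, 21)
  ... (continuing to 24P)
  24P = O

ord(P) = 24


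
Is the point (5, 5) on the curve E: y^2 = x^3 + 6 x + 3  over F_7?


Check whether y^2 = x^3 + 6 x + 3 (mod 7) for (x, y) = (5, 5).
LHS: y^2 = 5^2 mod 7 = 4
RHS: x^3 + 6 x + 3 = 5^3 + 6*5 + 3 mod 7 = 4
LHS = RHS

Yes, on the curve


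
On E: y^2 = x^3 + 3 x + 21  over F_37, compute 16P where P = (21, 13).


k = 16 = 10000_2 (binary, LSB first: 00001)
Double-and-add from P = (21, 13):
  bit 0 = 0: acc unchanged = O
  bit 1 = 0: acc unchanged = O
  bit 2 = 0: acc unchanged = O
  bit 3 = 0: acc unchanged = O
  bit 4 = 1: acc = O + (6, 25) = (6, 25)

16P = (6, 25)


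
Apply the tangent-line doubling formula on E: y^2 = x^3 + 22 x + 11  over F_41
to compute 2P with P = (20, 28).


Doubling: s = (3 x1^2 + a) / (2 y1)
s = (3*20^2 + 22) / (2*28) mod 41 = 35
x3 = s^2 - 2 x1 mod 41 = 35^2 - 2*20 = 37
y3 = s (x1 - x3) - y1 mod 41 = 35 * (20 - 37) - 28 = 33

2P = (37, 33)


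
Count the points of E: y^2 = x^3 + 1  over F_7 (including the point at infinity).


For each x in F_7, count y with y^2 = x^3 + 0 x + 1 mod 7:
  x = 0: RHS = 1, y in [1, 6]  -> 2 point(s)
  x = 1: RHS = 2, y in [3, 4]  -> 2 point(s)
  x = 2: RHS = 2, y in [3, 4]  -> 2 point(s)
  x = 3: RHS = 0, y in [0]  -> 1 point(s)
  x = 4: RHS = 2, y in [3, 4]  -> 2 point(s)
  x = 5: RHS = 0, y in [0]  -> 1 point(s)
  x = 6: RHS = 0, y in [0]  -> 1 point(s)
Affine points: 11. Add the point at infinity: total = 12.

#E(F_7) = 12


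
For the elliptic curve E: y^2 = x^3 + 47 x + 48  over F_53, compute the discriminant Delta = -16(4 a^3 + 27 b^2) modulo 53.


4 a^3 + 27 b^2 = 4*47^3 + 27*48^2 = 415292 + 62208 = 477500
Delta = -16 * (477500) = -7640000
Delta mod 53 = 3

Delta = 3 (mod 53)


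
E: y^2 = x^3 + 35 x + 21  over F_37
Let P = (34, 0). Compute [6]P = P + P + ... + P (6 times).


k = 6 = 110_2 (binary, LSB first: 011)
Double-and-add from P = (34, 0):
  bit 0 = 0: acc unchanged = O
  bit 1 = 1: acc = O + O = O
  bit 2 = 1: acc = O + O = O

6P = O


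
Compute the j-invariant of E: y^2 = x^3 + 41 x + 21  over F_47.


Delta = -16(4 a^3 + 27 b^2) mod 47 = 32
-1728 * (4 a)^3 = -1728 * (4*41)^3 mod 47 = 28
j = 28 * 32^(-1) mod 47 = 42

j = 42 (mod 47)


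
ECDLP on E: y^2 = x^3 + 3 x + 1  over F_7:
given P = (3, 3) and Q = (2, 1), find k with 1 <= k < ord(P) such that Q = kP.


Enumerate multiples of P until we hit Q = (2, 1):
  1P = (3, 3)
  2P = (5, 1)
  3P = (0, 1)
  4P = (6, 2)
  5P = (2, 6)
  6P = (4, 0)
  7P = (2, 1)
Match found at i = 7.

k = 7


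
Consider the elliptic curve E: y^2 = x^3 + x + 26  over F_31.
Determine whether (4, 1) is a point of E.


Check whether y^2 = x^3 + 1 x + 26 (mod 31) for (x, y) = (4, 1).
LHS: y^2 = 1^2 mod 31 = 1
RHS: x^3 + 1 x + 26 = 4^3 + 1*4 + 26 mod 31 = 1
LHS = RHS

Yes, on the curve


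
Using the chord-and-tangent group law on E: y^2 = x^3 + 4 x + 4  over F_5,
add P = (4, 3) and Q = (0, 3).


P != Q, so use the chord formula.
s = (y2 - y1) / (x2 - x1) = (0) / (1) mod 5 = 0
x3 = s^2 - x1 - x2 mod 5 = 0^2 - 4 - 0 = 1
y3 = s (x1 - x3) - y1 mod 5 = 0 * (4 - 1) - 3 = 2

P + Q = (1, 2)


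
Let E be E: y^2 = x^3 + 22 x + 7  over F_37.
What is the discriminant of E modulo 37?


4 a^3 + 27 b^2 = 4*22^3 + 27*7^2 = 42592 + 1323 = 43915
Delta = -16 * (43915) = -702640
Delta mod 37 = 27

Delta = 27 (mod 37)


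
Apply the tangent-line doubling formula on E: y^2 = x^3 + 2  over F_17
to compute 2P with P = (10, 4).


Doubling: s = (3 x1^2 + a) / (2 y1)
s = (3*10^2 + 0) / (2*4) mod 17 = 12
x3 = s^2 - 2 x1 mod 17 = 12^2 - 2*10 = 5
y3 = s (x1 - x3) - y1 mod 17 = 12 * (10 - 5) - 4 = 5

2P = (5, 5)


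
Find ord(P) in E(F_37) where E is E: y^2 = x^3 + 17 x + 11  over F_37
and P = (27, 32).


Compute successive multiples of P until we hit O:
  1P = (27, 32)
  2P = (27, 5)
  3P = O

ord(P) = 3


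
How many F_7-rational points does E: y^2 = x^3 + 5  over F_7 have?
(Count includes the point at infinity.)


For each x in F_7, count y with y^2 = x^3 + 0 x + 5 mod 7:
  x = 3: RHS = 4, y in [2, 5]  -> 2 point(s)
  x = 5: RHS = 4, y in [2, 5]  -> 2 point(s)
  x = 6: RHS = 4, y in [2, 5]  -> 2 point(s)
Affine points: 6. Add the point at infinity: total = 7.

#E(F_7) = 7


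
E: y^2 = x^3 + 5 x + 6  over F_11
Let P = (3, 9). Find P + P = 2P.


Doubling: s = (3 x1^2 + a) / (2 y1)
s = (3*3^2 + 5) / (2*9) mod 11 = 3
x3 = s^2 - 2 x1 mod 11 = 3^2 - 2*3 = 3
y3 = s (x1 - x3) - y1 mod 11 = 3 * (3 - 3) - 9 = 2

2P = (3, 2)


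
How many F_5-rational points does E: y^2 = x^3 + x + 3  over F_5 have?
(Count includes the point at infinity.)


For each x in F_5, count y with y^2 = x^3 + 1 x + 3 mod 5:
  x = 1: RHS = 0, y in [0]  -> 1 point(s)
  x = 4: RHS = 1, y in [1, 4]  -> 2 point(s)
Affine points: 3. Add the point at infinity: total = 4.

#E(F_5) = 4


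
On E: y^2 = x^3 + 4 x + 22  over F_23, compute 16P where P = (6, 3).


k = 16 = 10000_2 (binary, LSB first: 00001)
Double-and-add from P = (6, 3):
  bit 0 = 0: acc unchanged = O
  bit 1 = 0: acc unchanged = O
  bit 2 = 0: acc unchanged = O
  bit 3 = 0: acc unchanged = O
  bit 4 = 1: acc = O + (7, 18) = (7, 18)

16P = (7, 18)


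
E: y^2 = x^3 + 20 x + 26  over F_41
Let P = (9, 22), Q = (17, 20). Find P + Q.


P != Q, so use the chord formula.
s = (y2 - y1) / (x2 - x1) = (39) / (8) mod 41 = 10
x3 = s^2 - x1 - x2 mod 41 = 10^2 - 9 - 17 = 33
y3 = s (x1 - x3) - y1 mod 41 = 10 * (9 - 33) - 22 = 25

P + Q = (33, 25)


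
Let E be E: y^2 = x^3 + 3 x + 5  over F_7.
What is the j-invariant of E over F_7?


Delta = -16(4 a^3 + 27 b^2) mod 7 = 2
-1728 * (4 a)^3 = -1728 * (4*3)^3 mod 7 = 6
j = 6 * 2^(-1) mod 7 = 3

j = 3 (mod 7)


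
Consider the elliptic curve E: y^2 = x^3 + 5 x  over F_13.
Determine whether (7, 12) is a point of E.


Check whether y^2 = x^3 + 5 x + 0 (mod 13) for (x, y) = (7, 12).
LHS: y^2 = 12^2 mod 13 = 1
RHS: x^3 + 5 x + 0 = 7^3 + 5*7 + 0 mod 13 = 1
LHS = RHS

Yes, on the curve


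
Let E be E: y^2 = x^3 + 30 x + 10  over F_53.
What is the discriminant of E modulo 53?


4 a^3 + 27 b^2 = 4*30^3 + 27*10^2 = 108000 + 2700 = 110700
Delta = -16 * (110700) = -1771200
Delta mod 53 = 7

Delta = 7 (mod 53)


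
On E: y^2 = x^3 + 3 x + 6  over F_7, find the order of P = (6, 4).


Compute successive multiples of P until we hit O:
  1P = (6, 4)
  2P = (3, 0)
  3P = (6, 3)
  4P = O

ord(P) = 4


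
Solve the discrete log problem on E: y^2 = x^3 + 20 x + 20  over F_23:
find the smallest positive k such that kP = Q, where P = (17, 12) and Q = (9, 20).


Enumerate multiples of P until we hit Q = (9, 20):
  1P = (17, 12)
  2P = (20, 18)
  3P = (13, 19)
  4P = (9, 20)
Match found at i = 4.

k = 4


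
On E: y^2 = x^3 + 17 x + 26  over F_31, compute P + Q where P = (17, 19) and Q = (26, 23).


P != Q, so use the chord formula.
s = (y2 - y1) / (x2 - x1) = (4) / (9) mod 31 = 28
x3 = s^2 - x1 - x2 mod 31 = 28^2 - 17 - 26 = 28
y3 = s (x1 - x3) - y1 mod 31 = 28 * (17 - 28) - 19 = 14

P + Q = (28, 14)


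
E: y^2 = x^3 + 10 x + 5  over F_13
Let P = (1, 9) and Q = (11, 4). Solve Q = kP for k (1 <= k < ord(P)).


Enumerate multiples of P until we hit Q = (11, 4):
  1P = (1, 9)
  2P = (11, 4)
Match found at i = 2.

k = 2


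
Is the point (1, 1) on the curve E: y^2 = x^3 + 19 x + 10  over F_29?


Check whether y^2 = x^3 + 19 x + 10 (mod 29) for (x, y) = (1, 1).
LHS: y^2 = 1^2 mod 29 = 1
RHS: x^3 + 19 x + 10 = 1^3 + 19*1 + 10 mod 29 = 1
LHS = RHS

Yes, on the curve


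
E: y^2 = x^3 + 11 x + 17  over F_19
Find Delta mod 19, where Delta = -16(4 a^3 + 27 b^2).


4 a^3 + 27 b^2 = 4*11^3 + 27*17^2 = 5324 + 7803 = 13127
Delta = -16 * (13127) = -210032
Delta mod 19 = 13

Delta = 13 (mod 19)


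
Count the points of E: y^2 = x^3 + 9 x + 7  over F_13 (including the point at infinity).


For each x in F_13, count y with y^2 = x^3 + 9 x + 7 mod 13:
  x = 1: RHS = 4, y in [2, 11]  -> 2 point(s)
  x = 3: RHS = 9, y in [3, 10]  -> 2 point(s)
  x = 4: RHS = 3, y in [4, 9]  -> 2 point(s)
  x = 6: RHS = 4, y in [2, 11]  -> 2 point(s)
  x = 7: RHS = 10, y in [6, 7]  -> 2 point(s)
  x = 12: RHS = 10, y in [6, 7]  -> 2 point(s)
Affine points: 12. Add the point at infinity: total = 13.

#E(F_13) = 13


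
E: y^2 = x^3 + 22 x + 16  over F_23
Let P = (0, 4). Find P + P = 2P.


Doubling: s = (3 x1^2 + a) / (2 y1)
s = (3*0^2 + 22) / (2*4) mod 23 = 20
x3 = s^2 - 2 x1 mod 23 = 20^2 - 2*0 = 9
y3 = s (x1 - x3) - y1 mod 23 = 20 * (0 - 9) - 4 = 0

2P = (9, 0)


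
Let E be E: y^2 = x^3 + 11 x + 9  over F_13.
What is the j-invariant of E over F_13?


Delta = -16(4 a^3 + 27 b^2) mod 13 = 9
-1728 * (4 a)^3 = -1728 * (4*11)^3 mod 13 = 8
j = 8 * 9^(-1) mod 13 = 11

j = 11 (mod 13)


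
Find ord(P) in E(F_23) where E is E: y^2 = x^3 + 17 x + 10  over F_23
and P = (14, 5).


Compute successive multiples of P until we hit O:
  1P = (14, 5)
  2P = (4, 2)
  3P = (9, 8)
  4P = (16, 10)
  5P = (5, 6)
  6P = (6, 12)
  7P = (7, 9)
  8P = (15, 12)
  ... (continuing to 25P)
  25P = O

ord(P) = 25


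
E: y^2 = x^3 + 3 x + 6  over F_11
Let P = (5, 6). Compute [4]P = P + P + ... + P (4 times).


k = 4 = 100_2 (binary, LSB first: 001)
Double-and-add from P = (5, 6):
  bit 0 = 0: acc unchanged = O
  bit 1 = 0: acc unchanged = O
  bit 2 = 1: acc = O + (5, 5) = (5, 5)

4P = (5, 5)


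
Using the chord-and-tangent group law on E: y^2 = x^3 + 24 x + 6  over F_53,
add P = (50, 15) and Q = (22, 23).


P != Q, so use the chord formula.
s = (y2 - y1) / (x2 - x1) = (8) / (25) mod 53 = 30
x3 = s^2 - x1 - x2 mod 53 = 30^2 - 50 - 22 = 33
y3 = s (x1 - x3) - y1 mod 53 = 30 * (50 - 33) - 15 = 18

P + Q = (33, 18)


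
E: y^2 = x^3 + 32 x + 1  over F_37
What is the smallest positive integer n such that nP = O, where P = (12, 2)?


Compute successive multiples of P until we hit O:
  1P = (12, 2)
  2P = (1, 16)
  3P = (14, 14)
  4P = (10, 10)
  5P = (31, 0)
  6P = (10, 27)
  7P = (14, 23)
  8P = (1, 21)
  ... (continuing to 10P)
  10P = O

ord(P) = 10


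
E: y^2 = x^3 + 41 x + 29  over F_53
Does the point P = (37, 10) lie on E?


Check whether y^2 = x^3 + 41 x + 29 (mod 53) for (x, y) = (37, 10).
LHS: y^2 = 10^2 mod 53 = 47
RHS: x^3 + 41 x + 29 = 37^3 + 41*37 + 29 mod 53 = 47
LHS = RHS

Yes, on the curve


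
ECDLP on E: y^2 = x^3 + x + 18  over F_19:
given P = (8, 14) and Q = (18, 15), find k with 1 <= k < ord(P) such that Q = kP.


Enumerate multiples of P until we hit Q = (18, 15):
  1P = (8, 14)
  2P = (1, 1)
  3P = (15, 11)
  4P = (2, 16)
  5P = (7, 11)
  6P = (13, 9)
  7P = (18, 15)
Match found at i = 7.

k = 7


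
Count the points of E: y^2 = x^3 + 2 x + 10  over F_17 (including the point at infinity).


For each x in F_17, count y with y^2 = x^3 + 2 x + 10 mod 17:
  x = 1: RHS = 13, y in [8, 9]  -> 2 point(s)
  x = 3: RHS = 9, y in [3, 14]  -> 2 point(s)
  x = 5: RHS = 9, y in [3, 14]  -> 2 point(s)
  x = 6: RHS = 0, y in [0]  -> 1 point(s)
  x = 9: RHS = 9, y in [3, 14]  -> 2 point(s)
  x = 15: RHS = 15, y in [7, 10]  -> 2 point(s)
Affine points: 11. Add the point at infinity: total = 12.

#E(F_17) = 12


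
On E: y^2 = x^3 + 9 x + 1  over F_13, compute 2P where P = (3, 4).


Doubling: s = (3 x1^2 + a) / (2 y1)
s = (3*3^2 + 9) / (2*4) mod 13 = 11
x3 = s^2 - 2 x1 mod 13 = 11^2 - 2*3 = 11
y3 = s (x1 - x3) - y1 mod 13 = 11 * (3 - 11) - 4 = 12

2P = (11, 12)


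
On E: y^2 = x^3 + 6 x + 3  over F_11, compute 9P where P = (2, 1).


k = 9 = 1001_2 (binary, LSB first: 1001)
Double-and-add from P = (2, 1):
  bit 0 = 1: acc = O + (2, 1) = (2, 1)
  bit 1 = 0: acc unchanged = (2, 1)
  bit 2 = 0: acc unchanged = (2, 1)
  bit 3 = 1: acc = (2, 1) + (5, 2) = (9, 4)

9P = (9, 4)


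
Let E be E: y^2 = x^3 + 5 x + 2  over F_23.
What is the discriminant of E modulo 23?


4 a^3 + 27 b^2 = 4*5^3 + 27*2^2 = 500 + 108 = 608
Delta = -16 * (608) = -9728
Delta mod 23 = 1

Delta = 1 (mod 23)


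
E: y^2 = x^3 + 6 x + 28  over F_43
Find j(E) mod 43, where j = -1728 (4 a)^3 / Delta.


Delta = -16(4 a^3 + 27 b^2) mod 43 = 2
-1728 * (4 a)^3 = -1728 * (4*6)^3 mod 43 = 4
j = 4 * 2^(-1) mod 43 = 2

j = 2 (mod 43)


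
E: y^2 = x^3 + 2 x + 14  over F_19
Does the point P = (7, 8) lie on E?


Check whether y^2 = x^3 + 2 x + 14 (mod 19) for (x, y) = (7, 8).
LHS: y^2 = 8^2 mod 19 = 7
RHS: x^3 + 2 x + 14 = 7^3 + 2*7 + 14 mod 19 = 10
LHS != RHS

No, not on the curve


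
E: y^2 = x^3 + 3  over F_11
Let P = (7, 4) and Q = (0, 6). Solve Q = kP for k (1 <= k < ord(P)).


Enumerate multiples of P until we hit Q = (0, 6):
  1P = (7, 4)
  2P = (0, 5)
  3P = (2, 0)
  4P = (0, 6)
Match found at i = 4.

k = 4


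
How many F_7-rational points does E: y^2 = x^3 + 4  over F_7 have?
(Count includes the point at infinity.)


For each x in F_7, count y with y^2 = x^3 + 0 x + 4 mod 7:
  x = 0: RHS = 4, y in [2, 5]  -> 2 point(s)
Affine points: 2. Add the point at infinity: total = 3.

#E(F_7) = 3


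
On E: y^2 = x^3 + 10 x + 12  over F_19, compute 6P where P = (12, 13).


k = 6 = 110_2 (binary, LSB first: 011)
Double-and-add from P = (12, 13):
  bit 0 = 0: acc unchanged = O
  bit 1 = 1: acc = O + (18, 18) = (18, 18)
  bit 2 = 1: acc = (18, 18) + (11, 3) = (7, 11)

6P = (7, 11)


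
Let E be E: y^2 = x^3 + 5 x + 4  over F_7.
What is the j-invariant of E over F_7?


Delta = -16(4 a^3 + 27 b^2) mod 7 = 5
-1728 * (4 a)^3 = -1728 * (4*5)^3 mod 7 = 6
j = 6 * 5^(-1) mod 7 = 4

j = 4 (mod 7)


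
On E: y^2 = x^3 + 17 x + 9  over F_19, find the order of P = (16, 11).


Compute successive multiples of P until we hit O:
  1P = (16, 11)
  2P = (10, 1)
  3P = (0, 3)
  4P = (8, 12)
  5P = (6, 2)
  6P = (17, 9)
  7P = (9, 13)
  8P = (3, 7)
  ... (continuing to 19P)
  19P = O

ord(P) = 19


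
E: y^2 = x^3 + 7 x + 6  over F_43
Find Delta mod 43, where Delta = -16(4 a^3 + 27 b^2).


4 a^3 + 27 b^2 = 4*7^3 + 27*6^2 = 1372 + 972 = 2344
Delta = -16 * (2344) = -37504
Delta mod 43 = 35

Delta = 35 (mod 43)


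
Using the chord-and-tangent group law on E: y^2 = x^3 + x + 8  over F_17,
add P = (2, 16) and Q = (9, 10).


P != Q, so use the chord formula.
s = (y2 - y1) / (x2 - x1) = (11) / (7) mod 17 = 4
x3 = s^2 - x1 - x2 mod 17 = 4^2 - 2 - 9 = 5
y3 = s (x1 - x3) - y1 mod 17 = 4 * (2 - 5) - 16 = 6

P + Q = (5, 6)
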